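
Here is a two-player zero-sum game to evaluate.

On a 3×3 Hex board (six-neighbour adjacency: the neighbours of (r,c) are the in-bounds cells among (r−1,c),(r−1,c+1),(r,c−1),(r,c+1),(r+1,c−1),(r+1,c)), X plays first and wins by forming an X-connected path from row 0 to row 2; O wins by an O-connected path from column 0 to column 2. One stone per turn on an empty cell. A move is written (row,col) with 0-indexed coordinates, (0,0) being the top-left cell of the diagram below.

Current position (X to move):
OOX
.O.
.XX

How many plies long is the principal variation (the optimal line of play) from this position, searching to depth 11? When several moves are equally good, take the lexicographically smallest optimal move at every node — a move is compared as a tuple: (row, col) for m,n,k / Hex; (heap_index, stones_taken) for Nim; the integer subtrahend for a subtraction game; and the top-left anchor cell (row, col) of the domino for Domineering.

[OOX/.O./.XX] X move#1: (1,0):-1/OOX/XO./.XX, (1,2):+1/OOX/.OX/.XX*, (2,0):-1/OOX/.O./XXX
[OOX/.OX/.XX] end (terminal -1, O#2); searched OOX/.O./.XX to 11

PV length from [OOX/.O./.XX]: 1 ply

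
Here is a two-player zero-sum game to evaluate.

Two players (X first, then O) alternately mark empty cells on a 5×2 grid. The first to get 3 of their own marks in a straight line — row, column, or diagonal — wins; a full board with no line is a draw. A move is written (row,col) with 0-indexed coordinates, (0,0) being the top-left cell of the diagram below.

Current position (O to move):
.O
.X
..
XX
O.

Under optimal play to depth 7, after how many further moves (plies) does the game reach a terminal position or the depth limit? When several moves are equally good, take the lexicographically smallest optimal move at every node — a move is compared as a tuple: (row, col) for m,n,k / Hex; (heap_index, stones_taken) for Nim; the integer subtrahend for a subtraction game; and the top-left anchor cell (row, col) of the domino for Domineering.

PV length from [.O/.X/../XX/O.]: 5 plies

[.O/.X/../XX/O.] O move#1: (0,0):-1/OO/.X/../XX/O., (1,0):-1/.O/OX/../XX/O., (2,0):-1/.O/.X/O./XX/O., (2,1):+0/.O/.X/.O/XX/O.*, (4,1):-1/.O/.X/../XX/OO
[.O/.X/.O/XX/O.] X move#2: (0,0):+0/XO/.X/.O/XX/O.*, (1,0):+0/.O/XX/.O/XX/O., (2,0):+0/.O/.X/XO/XX/O., (4,1):+0/.O/.X/.O/XX/OX
[XO/.X/.O/XX/O.] O move#3: (1,0):+0/XO/OX/.O/XX/O.*, (2,0):+0/XO/.X/OO/XX/O., (4,1):+0/XO/.X/.O/XX/OO
[XO/OX/.O/XX/O.] X move#4: (2,0):+0/XO/OX/XO/XX/O.*, (4,1):+0/XO/OX/.O/XX/OX
[XO/OX/XO/XX/O.] O move#5: (4,1):+0/XO/OX/XO/XX/OO*
[XO/OX/XO/XX/OO] end (terminal +0, X#6); searched .O/.X/../XX/O. to 7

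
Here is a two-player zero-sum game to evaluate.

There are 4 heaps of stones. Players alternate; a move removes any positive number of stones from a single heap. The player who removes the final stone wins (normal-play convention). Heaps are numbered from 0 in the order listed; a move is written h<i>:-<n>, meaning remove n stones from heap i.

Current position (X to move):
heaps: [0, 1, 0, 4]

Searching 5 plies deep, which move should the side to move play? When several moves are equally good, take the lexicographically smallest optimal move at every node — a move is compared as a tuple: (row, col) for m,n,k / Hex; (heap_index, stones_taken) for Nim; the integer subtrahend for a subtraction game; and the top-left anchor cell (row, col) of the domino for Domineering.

[(0,1,0,4)] X move#1: h1:-1:-1/(0,0,0,4), h3:-1:-1/(0,1,0,3), h3:-2:-1/(0,1,0,2), h3:-3:+1/(0,1,0,1)*, h3:-4:-1/(0,1,0,0)
[(0,1,0,1)] O move#2: h1:-1:-1/(0,0,0,1)*, h3:-1:-1/(0,1,0,0)
[(0,0,0,1)] X move#3: h3:-1:+1/(0,0,0,0)*
[(0,0,0,0)] end (terminal -1, O#4); searched (0,1,0,4) to 5

X's best at [(0,1,0,4)]: h3:-3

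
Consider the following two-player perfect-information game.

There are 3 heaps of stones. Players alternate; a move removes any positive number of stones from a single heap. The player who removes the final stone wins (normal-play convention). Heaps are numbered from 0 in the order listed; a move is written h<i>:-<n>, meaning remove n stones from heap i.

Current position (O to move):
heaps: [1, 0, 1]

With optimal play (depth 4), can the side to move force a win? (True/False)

O winning at [(1,0,1)]: False

[(1,0,1)] O move#1: h0:-1:-1/(0,0,1)*, h2:-1:-1/(1,0,0)
[(0,0,1)] X move#2: h2:-1:+1/(0,0,0)*
[(0,0,0)] end (terminal -1, O#3); searched (1,0,1) to 4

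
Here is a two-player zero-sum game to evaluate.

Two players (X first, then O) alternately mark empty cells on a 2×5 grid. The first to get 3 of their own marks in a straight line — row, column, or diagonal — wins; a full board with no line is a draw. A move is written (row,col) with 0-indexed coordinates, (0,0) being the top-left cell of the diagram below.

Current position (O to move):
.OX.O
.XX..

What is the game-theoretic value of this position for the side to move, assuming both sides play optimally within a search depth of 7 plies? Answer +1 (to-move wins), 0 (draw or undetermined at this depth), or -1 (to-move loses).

[.OX.O/.XX..] O move#1: (0,0):-1/OOX.O/.XX..*, (0,3):-1/.OXOO/.XX.., (1,0):-1/.OX.O/OXX.., (1,3):-1/.OX.O/.XXO., (1,4):-1/.OX.O/.XX.O
[OOX.O/.XX..] X move#2: (0,3):+1/OOXXO/.XX..*, (1,0):+1/OOX.O/XXX.., (1,3):+1/OOX.O/.XXX., (1,4):+1/OOX.O/.XX.X
[OOXXO/.XX..] O move#3: (1,0):-1/OOXXO/OXX..*, (1,3):-1/OOXXO/.XXO., (1,4):-1/OOXXO/.XX.O
[OOXXO/OXX..] X move#4: (1,3):+1/OOXXO/OXXX.*, (1,4):+0/OOXXO/OXX.X
[OOXXO/OXXX.] end (terminal -1, O#5); searched .OX.O/.XX.. to 7

value(.OX.O/.XX.., O) = -1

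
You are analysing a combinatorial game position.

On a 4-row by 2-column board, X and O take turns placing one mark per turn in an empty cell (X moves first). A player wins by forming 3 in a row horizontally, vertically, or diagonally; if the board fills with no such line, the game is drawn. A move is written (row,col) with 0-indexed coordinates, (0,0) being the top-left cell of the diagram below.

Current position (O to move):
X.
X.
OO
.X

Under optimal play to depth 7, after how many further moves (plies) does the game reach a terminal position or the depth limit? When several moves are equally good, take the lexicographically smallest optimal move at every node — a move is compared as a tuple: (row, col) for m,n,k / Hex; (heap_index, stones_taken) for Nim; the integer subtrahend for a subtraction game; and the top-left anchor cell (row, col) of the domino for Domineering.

p1 O@[X./X./OO/.X]: (0,1)[XO/X./OO/.X]+0* (1,1)[X./XO/OO/.X]+0 (3,0)[X./X./OO/OX]+0
p2 X@[XO/X./OO/.X]: (1,1)[XO/XX/OO/.X]+0* (3,0)[XO/X./OO/XX]-1
p3 O@[XO/XX/OO/.X]: (3,0)[XO/XX/OO/OX]+0*
p4 X@[XO/XX/OO/OX] terminal +0; root [X./X./OO/.X] d7

PV length from [X./X./OO/.X]: 3 plies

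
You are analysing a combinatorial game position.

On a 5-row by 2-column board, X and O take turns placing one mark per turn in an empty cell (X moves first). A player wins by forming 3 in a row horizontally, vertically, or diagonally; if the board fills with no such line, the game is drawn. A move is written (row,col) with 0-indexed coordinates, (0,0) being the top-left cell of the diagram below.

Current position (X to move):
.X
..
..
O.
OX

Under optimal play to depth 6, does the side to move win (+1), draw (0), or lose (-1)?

[.X/../../O./OX] X move#1: (0,0):-1/XX/../../O./OX, (1,0):-1/.X/X./../O./OX, (1,1):-1/.X/.X/../O./OX, (2,0):+0/.X/../X./O./OX*, (2,1):-1/.X/../.X/O./OX, (3,1):-1/.X/../../OX/OX
[.X/../X./O./OX] O move#2: (0,0):-1/OX/../X./O./OX, (1,0):-1/.X/O./X./O./OX, (1,1):+0/.X/.O/X./O./OX*, (2,1):+0/.X/../XO/O./OX, (3,1):+0/.X/../X./OO/OX
[.X/.O/X./O./OX] X move#3: (0,0):+0/XX/.O/X./O./OX*, (1,0):+0/.X/XO/X./O./OX, (2,1):+0/.X/.O/XX/O./OX, (3,1):+0/.X/.O/X./OX/OX
[XX/.O/X./O./OX] O move#4: (1,0):+0/XX/OO/X./O./OX*, (2,1):-1/XX/.O/XO/O./OX, (3,1):-1/XX/.O/X./OO/OX
[XX/OO/X./O./OX] X move#5: (2,1):+0/XX/OO/XX/O./OX*, (3,1):+0/XX/OO/X./OX/OX
[XX/OO/XX/O./OX] O move#6: (3,1):+0/XX/OO/XX/OO/OX*
[XX/OO/XX/OO/OX] end (terminal +0, X#7); searched .X/../../O./OX to 6

value(.X/../../O./OX, X) = 0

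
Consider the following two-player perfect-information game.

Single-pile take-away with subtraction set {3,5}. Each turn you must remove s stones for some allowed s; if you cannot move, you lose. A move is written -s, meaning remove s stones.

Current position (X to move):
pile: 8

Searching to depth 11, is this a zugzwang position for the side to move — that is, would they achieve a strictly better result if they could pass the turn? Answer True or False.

zugzwang(8, X) = True

p1 X@[8]: -3[5]-1* -5[3]-1
p2 O@[5]: -3[2]+1* -5[0]+1
p3 X@[2] terminal -1; root [8] d11
pass branch (O moves first from the same position):
  | p1 O@[8]: -3[5]-1* -5[3]-1
  | p2 X@[5]: -3[2]+1* -5[0]+1
  | p3 O@[2] terminal -1; root [8] d11
X moving scores -1; X passing scores +1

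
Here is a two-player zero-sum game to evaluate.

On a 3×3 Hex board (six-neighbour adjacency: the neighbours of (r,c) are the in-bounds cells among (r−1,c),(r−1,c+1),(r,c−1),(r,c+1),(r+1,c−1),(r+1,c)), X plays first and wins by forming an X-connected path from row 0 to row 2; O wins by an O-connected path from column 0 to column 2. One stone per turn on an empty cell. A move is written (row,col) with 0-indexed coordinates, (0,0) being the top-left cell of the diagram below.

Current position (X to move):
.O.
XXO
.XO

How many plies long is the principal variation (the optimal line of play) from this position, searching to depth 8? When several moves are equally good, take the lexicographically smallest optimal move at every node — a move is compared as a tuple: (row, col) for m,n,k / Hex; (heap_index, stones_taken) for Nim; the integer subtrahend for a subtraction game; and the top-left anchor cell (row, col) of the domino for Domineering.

p1 X@[.O./XXO/.XO]: (0,0)[XO./XXO/.XO]+1* (0,2)[.OX/XXO/.XO]+1 (2,0)[.O./XXO/XXO]+1
p2 O@[XO./XXO/.XO] terminal -1; root [.O./XXO/.XO] d8

PV length from [.O./XXO/.XO]: 1 ply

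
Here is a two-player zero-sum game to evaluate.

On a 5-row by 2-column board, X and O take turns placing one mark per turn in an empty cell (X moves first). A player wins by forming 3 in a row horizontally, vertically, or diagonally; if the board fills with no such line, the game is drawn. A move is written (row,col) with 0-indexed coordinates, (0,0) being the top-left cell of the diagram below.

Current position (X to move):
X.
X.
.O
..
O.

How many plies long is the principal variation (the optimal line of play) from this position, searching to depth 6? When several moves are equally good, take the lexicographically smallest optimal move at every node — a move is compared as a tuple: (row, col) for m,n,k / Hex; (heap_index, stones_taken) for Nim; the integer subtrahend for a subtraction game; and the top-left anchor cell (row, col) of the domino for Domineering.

ply 1, X at X./X./.O/../O. | (0,1)=-1→XX/X./.O/../O.; (1,1)=+0→X./XX/.O/../O.; (2,0)=+1→X./X./XO/../O.*; (3,0)=+0→X./X./.O/X./O.; (3,1)=+0→X./X./.O/.X/O.; (4,1)=-1→X./X./.O/../OX
ply 2: X./X./XO/../O. is terminal -1 (O); from X./X./.O/../O. depth 6

PV length from [X./X./.O/../O.]: 1 ply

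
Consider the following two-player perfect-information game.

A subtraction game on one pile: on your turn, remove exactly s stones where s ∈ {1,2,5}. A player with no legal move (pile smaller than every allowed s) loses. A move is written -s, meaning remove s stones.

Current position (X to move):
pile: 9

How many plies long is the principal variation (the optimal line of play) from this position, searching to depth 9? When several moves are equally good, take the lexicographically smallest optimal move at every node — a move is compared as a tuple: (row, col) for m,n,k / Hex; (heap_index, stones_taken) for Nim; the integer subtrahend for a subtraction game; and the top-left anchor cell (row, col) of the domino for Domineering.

ply 1, X at 9 | -1=-1→8*; -2=-1→7; -5=-1→4
ply 2, O at 8 | -1=-1→7; -2=+1→6*; -5=+1→3
ply 3, X at 6 | -1=-1→5*; -2=-1→4; -5=-1→1
ply 4, O at 5 | -1=-1→4; -2=+1→3*; -5=+1→0
ply 5, X at 3 | -1=-1→2*; -2=-1→1
ply 6, O at 2 | -1=-1→1; -2=+1→0*
ply 7: 0 is terminal -1 (X); from 9 depth 9

PV length from [9]: 6 plies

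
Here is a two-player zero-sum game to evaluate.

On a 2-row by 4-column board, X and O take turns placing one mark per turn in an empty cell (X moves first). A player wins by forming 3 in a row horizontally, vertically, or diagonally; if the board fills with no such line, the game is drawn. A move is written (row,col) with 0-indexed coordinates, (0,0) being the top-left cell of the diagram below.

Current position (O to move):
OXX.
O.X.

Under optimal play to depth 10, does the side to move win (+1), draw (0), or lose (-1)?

ply 1, O at OXX./O.X. | (0,3)=+0→OXXO/O.X.*; (1,1)=-1→OXX./OOX.; (1,3)=-1→OXX./O.XO
ply 2, X at OXXO/O.X. | (1,1)=+0→OXXO/OXX.*; (1,3)=+0→OXXO/O.XX
ply 3, O at OXXO/OXX. | (1,3)=+0→OXXO/OXXO*
ply 4: OXXO/OXXO is terminal +0 (X); from OXX./O.X. depth 10

value(OXX./O.X., O) = 0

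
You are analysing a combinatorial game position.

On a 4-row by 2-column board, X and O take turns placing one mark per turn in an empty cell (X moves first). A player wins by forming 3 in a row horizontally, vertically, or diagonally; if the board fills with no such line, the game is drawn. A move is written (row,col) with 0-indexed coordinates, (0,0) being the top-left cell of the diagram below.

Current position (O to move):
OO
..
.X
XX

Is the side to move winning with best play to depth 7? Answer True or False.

O winning at [OO/../.X/XX]: False

p1 O@[OO/../.X/XX]: (1,0)[OO/O./.X/XX]-1 (1,1)[OO/.O/.X/XX]+0* (2,0)[OO/../OX/XX]-1
p2 X@[OO/.O/.X/XX]: (1,0)[OO/XO/.X/XX]+0* (2,0)[OO/.O/XX/XX]+0
p3 O@[OO/XO/.X/XX]: (2,0)[OO/XO/OX/XX]+0*
p4 X@[OO/XO/OX/XX] terminal +0; root [OO/../.X/XX] d7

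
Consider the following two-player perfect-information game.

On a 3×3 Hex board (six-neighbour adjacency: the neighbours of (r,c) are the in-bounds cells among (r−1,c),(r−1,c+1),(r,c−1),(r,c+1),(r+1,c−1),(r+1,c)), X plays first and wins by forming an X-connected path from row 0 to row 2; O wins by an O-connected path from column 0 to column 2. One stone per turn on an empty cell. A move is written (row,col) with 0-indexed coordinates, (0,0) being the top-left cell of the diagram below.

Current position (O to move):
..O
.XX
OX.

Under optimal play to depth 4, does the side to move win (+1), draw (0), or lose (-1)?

ply 1, O at ..O/.XX/OX. | (0,0)=-1→O.O/.XX/OX.; (0,1)=+1→.OO/.XX/OX.*; (1,0)=-1→..O/OXX/OX.; (2,2)=-1→..O/.XX/OXO
ply 2, X at .OO/.XX/OX. | (0,0)=-1→XOO/.XX/OX.*; (1,0)=-1→.OO/XXX/OX.; (2,2)=-1→.OO/.XX/OXX
ply 3, O at XOO/.XX/OX. | (1,0)=+1→XOO/OXX/OX.*; (2,2)=-1→XOO/.XX/OXO
ply 4: XOO/OXX/OX. is terminal -1 (X); from ..O/.XX/OX. depth 4

value(..O/.XX/OX., O) = +1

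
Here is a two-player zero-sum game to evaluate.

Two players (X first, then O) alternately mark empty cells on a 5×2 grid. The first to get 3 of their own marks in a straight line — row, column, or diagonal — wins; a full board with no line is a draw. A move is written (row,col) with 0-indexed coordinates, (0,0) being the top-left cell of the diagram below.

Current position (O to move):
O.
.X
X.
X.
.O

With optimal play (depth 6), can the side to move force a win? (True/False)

O winning at [O./.X/X./X./.O]: False

[O./.X/X./X./.O] O move#1: (0,1):-1/OO/.X/X./X./.O*, (1,0):-1/O./OX/X./X./.O, (2,1):-1/O./.X/XO/X./.O, (3,1):-1/O./.X/X./XO/.O, (4,0):-1/O./.X/X./X./OO
[OO/.X/X./X./.O] X move#2: (1,0):+1/OO/XX/X./X./.O*, (2,1):+1/OO/.X/XX/X./.O, (3,1):+1/OO/.X/X./XX/.O, (4,0):+1/OO/.X/X./X./XO
[OO/XX/X./X./.O] end (terminal -1, O#3); searched O./.X/X./X./.O to 6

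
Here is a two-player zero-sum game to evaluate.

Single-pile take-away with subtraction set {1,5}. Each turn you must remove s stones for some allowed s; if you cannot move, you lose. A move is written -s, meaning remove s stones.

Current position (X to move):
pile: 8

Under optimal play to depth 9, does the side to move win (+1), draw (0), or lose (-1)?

ply 1, X at 8 | -1=-1→7*; -5=-1→3
ply 2, O at 7 | -1=+1→6*; -5=+1→2
ply 3, X at 6 | -1=-1→5*; -5=-1→1
ply 4, O at 5 | -1=+1→4*; -5=+1→0
ply 5, X at 4 | -1=-1→3*
ply 6, O at 3 | -1=+1→2*
ply 7, X at 2 | -1=-1→1*
ply 8, O at 1 | -1=+1→0*
ply 9: 0 is terminal -1 (X); from 8 depth 9

value(8, X) = -1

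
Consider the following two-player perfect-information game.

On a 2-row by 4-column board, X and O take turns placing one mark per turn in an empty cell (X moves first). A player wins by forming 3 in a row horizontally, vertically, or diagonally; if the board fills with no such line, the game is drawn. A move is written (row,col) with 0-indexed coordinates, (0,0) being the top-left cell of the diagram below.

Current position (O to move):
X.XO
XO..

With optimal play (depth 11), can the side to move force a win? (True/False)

O winning at [X.XO/XO..]: False

[X.XO/XO..] O move#1: (0,1):+0/XOXO/XO..*, (1,2):-1/X.XO/XOO., (1,3):-1/X.XO/XO.O
[XOXO/XO..] X move#2: (1,2):+0/XOXO/XOX.*, (1,3):+0/XOXO/XO.X
[XOXO/XOX.] O move#3: (1,3):+0/XOXO/XOXO*
[XOXO/XOXO] end (terminal +0, X#4); searched X.XO/XO.. to 11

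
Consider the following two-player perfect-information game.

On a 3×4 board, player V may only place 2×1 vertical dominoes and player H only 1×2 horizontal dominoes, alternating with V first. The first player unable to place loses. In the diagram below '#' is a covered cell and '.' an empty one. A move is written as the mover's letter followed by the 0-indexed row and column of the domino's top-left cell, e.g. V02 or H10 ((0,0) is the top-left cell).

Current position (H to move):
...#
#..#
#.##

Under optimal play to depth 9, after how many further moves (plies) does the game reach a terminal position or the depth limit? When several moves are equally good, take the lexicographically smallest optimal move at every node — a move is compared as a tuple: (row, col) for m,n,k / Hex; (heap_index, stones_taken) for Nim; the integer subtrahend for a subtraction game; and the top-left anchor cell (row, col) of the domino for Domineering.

p1 H@[...#/#..#/#.##]: H00[##.#/#..#/#.##]-1 H01[.###/#..#/#.##]-1 H11[...#/####/#.##]+1*
p2 V@[...#/####/#.##] terminal -1; root [...#/#..#/#.##] d9

PV length from [...#/#..#/#.##]: 1 ply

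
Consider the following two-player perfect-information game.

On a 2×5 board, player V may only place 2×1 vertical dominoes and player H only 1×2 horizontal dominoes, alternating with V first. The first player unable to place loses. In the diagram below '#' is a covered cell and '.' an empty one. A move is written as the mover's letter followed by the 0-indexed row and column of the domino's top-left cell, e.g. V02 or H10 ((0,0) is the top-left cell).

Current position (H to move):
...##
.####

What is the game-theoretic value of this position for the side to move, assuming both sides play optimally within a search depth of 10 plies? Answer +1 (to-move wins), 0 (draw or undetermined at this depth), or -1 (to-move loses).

p1 H@[...##/.####]: H00[##.##/.####]+1* H01[.####/.####]-1
p2 V@[##.##/.####] terminal -1; root [...##/.####] d10

value(...##/.####, H) = +1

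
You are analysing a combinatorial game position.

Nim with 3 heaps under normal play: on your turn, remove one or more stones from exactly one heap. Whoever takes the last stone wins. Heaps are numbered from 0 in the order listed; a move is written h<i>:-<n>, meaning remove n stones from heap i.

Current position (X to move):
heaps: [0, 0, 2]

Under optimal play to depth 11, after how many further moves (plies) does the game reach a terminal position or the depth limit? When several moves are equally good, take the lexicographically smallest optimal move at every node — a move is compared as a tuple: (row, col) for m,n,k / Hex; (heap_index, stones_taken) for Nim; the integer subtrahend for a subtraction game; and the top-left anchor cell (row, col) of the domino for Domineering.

PV length from [(0,0,2)]: 1 ply

ply 1, X at (0,0,2) | h2:-1=-1→(0,0,1); h2:-2=+1→(0,0,0)*
ply 2: (0,0,0) is terminal -1 (O); from (0,0,2) depth 11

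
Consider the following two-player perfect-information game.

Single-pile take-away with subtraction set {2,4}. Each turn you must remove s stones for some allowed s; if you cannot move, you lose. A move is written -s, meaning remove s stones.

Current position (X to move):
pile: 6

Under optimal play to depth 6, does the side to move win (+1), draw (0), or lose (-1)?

value(6, X) = -1

ply 1, X at 6 | -2=-1→4*; -4=-1→2
ply 2, O at 4 | -2=-1→2; -4=+1→0*
ply 3: 0 is terminal -1 (X); from 6 depth 6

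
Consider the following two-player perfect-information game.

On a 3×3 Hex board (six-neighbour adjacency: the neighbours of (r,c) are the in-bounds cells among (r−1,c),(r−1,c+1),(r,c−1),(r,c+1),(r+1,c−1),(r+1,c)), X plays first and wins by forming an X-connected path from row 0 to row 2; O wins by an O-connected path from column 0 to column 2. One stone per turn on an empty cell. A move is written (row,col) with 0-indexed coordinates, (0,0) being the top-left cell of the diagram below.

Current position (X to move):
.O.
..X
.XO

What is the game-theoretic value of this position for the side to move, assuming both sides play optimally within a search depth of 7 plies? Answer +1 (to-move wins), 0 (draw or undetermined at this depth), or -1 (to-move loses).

p1 X@[.O./..X/.XO]: (0,0)[XO./..X/.XO]+1* (0,2)[.OX/..X/.XO]+1 (1,0)[.O./X.X/.XO]+1 (1,1)[.O./.XX/.XO]-1 (2,0)[.O./..X/XXO]-1
p2 O@[XO./..X/.XO]: (0,2)[XOO/..X/.XO]-1* (1,0)[XO./O.X/.XO]-1 (1,1)[XO./.OX/.XO]-1 (2,0)[XO./..X/OXO]-1
p3 X@[XOO/..X/.XO]: (1,0)[XOO/X.X/.XO]+1* (1,1)[XOO/.XX/.XO]-1 (2,0)[XOO/..X/XXO]-1
p4 O@[XOO/X.X/.XO]: (1,1)[XOO/XOX/.XO]-1* (2,0)[XOO/X.X/OXO]-1
p5 X@[XOO/XOX/.XO]: (2,0)[XOO/XOX/XXO]+1*
p6 O@[XOO/XOX/XXO] terminal -1; root [.O./..X/.XO] d7

value(.O./..X/.XO, X) = +1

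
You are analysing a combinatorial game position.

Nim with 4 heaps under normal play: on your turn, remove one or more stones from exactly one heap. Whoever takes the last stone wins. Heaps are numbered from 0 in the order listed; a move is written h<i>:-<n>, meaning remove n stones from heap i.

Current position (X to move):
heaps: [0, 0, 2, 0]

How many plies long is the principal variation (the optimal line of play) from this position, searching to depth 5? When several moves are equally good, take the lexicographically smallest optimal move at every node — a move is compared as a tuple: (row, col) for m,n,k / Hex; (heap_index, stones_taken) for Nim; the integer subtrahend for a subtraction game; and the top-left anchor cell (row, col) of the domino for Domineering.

PV length from [(0,0,2,0)]: 1 ply

p1 X@[(0,0,2,0)]: h2:-1[(0,0,1,0)]-1 h2:-2[(0,0,0,0)]+1*
p2 O@[(0,0,0,0)] terminal -1; root [(0,0,2,0)] d5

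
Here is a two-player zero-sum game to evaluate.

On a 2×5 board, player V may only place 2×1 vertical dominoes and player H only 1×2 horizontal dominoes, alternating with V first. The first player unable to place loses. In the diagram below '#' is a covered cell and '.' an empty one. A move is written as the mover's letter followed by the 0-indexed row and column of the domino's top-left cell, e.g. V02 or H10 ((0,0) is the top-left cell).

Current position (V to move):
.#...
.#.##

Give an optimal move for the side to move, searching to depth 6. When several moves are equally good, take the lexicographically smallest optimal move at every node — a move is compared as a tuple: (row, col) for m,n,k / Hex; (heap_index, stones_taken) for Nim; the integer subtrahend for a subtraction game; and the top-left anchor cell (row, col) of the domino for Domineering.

[.#.../.#.##] V move#1: V00:-1/##.../##.##, V02:+1/.##../.####*
[.##../.####] H move#2: H03:-1/.####/.####*
[.####/.####] V move#3: V00:+1/#####/#####*
[#####/#####] end (terminal -1, H#4); searched .#.../.#.## to 6

V's best at [.#.../.#.##]: V02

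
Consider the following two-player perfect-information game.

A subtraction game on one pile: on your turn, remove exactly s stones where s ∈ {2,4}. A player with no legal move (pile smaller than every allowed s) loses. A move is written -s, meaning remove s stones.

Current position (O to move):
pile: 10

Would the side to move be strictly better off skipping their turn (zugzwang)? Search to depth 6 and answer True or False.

zugzwang(10, O) = False

ply 1, O at 10 | -2=-1→8; -4=+1→6*
ply 2, X at 6 | -2=-1→4*; -4=-1→2
ply 3, O at 4 | -2=-1→2; -4=+1→0*
ply 4: 0 is terminal -1 (X); from 10 depth 6
suppose O passes — search the same position with X to move:
pass> ply 1, X at 10 | -2=-1→8; -4=+1→6*
pass> ply 2, O at 6 | -2=-1→4*; -4=-1→2
pass> ply 3, X at 4 | -2=-1→2; -4=+1→0*
pass> ply 4: 0 is terminal -1 (O); from 10 depth 6
for O: play +1, pass -1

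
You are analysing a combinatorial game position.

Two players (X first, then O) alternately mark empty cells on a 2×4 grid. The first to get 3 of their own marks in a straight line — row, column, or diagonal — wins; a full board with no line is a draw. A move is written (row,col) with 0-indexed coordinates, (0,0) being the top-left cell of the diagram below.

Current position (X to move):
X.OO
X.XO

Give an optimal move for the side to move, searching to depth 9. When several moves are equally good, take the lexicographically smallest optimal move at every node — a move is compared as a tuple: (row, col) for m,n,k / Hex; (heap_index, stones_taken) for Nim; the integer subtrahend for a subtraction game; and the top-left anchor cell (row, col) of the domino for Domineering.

X's best at [X.OO/X.XO]: (1,1)

ply 1, X at X.OO/X.XO | (0,1)=+0→XXOO/X.XO; (1,1)=+1→X.OO/XXXO*
ply 2: X.OO/XXXO is terminal -1 (O); from X.OO/X.XO depth 9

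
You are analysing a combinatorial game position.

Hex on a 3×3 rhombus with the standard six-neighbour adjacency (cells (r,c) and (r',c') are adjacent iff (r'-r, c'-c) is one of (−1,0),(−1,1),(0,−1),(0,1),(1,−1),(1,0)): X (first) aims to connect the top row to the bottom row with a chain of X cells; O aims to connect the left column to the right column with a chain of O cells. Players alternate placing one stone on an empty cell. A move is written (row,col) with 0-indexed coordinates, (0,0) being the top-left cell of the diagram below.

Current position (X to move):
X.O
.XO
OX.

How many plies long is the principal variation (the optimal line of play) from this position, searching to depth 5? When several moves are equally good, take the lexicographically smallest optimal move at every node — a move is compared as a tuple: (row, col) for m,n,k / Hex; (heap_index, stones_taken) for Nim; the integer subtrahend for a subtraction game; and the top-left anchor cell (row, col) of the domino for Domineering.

PV length from [X.O/.XO/OX.]: 1 ply

p1 X@[X.O/.XO/OX.]: (0,1)[XXO/.XO/OX.]+1* (1,0)[X.O/XXO/OX.]+1 (2,2)[X.O/.XO/OXX]+1
p2 O@[XXO/.XO/OX.] terminal -1; root [X.O/.XO/OX.] d5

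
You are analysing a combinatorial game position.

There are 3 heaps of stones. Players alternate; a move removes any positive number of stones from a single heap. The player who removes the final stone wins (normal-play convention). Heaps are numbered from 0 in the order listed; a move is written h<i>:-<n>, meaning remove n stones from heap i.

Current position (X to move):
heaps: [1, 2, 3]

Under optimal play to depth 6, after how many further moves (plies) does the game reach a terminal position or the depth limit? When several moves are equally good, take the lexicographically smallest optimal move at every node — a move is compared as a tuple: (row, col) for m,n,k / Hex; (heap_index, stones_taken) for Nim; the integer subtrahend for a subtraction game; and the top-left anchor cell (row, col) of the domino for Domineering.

p1 X@[(1,2,3)]: h0:-1[(0,2,3)]-1* h1:-1[(1,1,3)]-1 h1:-2[(1,0,3)]-1 h2:-1[(1,2,2)]-1 h2:-2[(1,2,1)]-1 h2:-3[(1,2,0)]-1
p2 O@[(0,2,3)]: h1:-1[(0,1,3)]-1 h1:-2[(0,0,3)]-1 h2:-1[(0,2,2)]+1* h2:-2[(0,2,1)]-1 h2:-3[(0,2,0)]-1
p3 X@[(0,2,2)]: h1:-1[(0,1,2)]-1* h1:-2[(0,0,2)]-1 h2:-1[(0,2,1)]-1 h2:-2[(0,2,0)]-1
p4 O@[(0,1,2)]: h1:-1[(0,0,2)]-1 h2:-1[(0,1,1)]+1* h2:-2[(0,1,0)]-1
p5 X@[(0,1,1)]: h1:-1[(0,0,1)]-1* h2:-1[(0,1,0)]-1
p6 O@[(0,0,1)]: h2:-1[(0,0,0)]+1*
p7 X@[(0,0,0)] terminal -1; root [(1,2,3)] d6

PV length from [(1,2,3)]: 6 plies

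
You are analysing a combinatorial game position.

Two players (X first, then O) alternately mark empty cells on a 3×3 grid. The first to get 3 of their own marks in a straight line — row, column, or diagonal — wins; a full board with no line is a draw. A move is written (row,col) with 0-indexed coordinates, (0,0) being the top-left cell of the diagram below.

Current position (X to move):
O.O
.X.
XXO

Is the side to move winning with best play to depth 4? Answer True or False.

X winning at [O.O/.X./XXO]: True

p1 X@[O.O/.X./XXO]: (0,1)[OXO/.X./XXO]+1* (1,0)[O.O/XX./XXO]-1 (1,2)[O.O/.XX/XXO]-1
p2 O@[OXO/.X./XXO] terminal -1; root [O.O/.X./XXO] d4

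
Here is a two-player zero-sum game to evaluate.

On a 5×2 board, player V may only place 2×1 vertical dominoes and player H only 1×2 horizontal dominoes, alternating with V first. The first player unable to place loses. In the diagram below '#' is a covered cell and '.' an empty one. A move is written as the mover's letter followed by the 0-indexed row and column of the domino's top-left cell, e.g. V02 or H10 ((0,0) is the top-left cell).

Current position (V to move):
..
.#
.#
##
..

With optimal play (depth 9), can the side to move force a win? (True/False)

V winning at [../.#/.#/##/..]: False

p1 V@[../.#/.#/##/..]: V00[#./##/.#/##/..]-1* V10[../##/##/##/..]-1
p2 H@[#./##/.#/##/..]: H40[#./##/.#/##/##]+1*
p3 V@[#./##/.#/##/##] terminal -1; root [../.#/.#/##/..] d9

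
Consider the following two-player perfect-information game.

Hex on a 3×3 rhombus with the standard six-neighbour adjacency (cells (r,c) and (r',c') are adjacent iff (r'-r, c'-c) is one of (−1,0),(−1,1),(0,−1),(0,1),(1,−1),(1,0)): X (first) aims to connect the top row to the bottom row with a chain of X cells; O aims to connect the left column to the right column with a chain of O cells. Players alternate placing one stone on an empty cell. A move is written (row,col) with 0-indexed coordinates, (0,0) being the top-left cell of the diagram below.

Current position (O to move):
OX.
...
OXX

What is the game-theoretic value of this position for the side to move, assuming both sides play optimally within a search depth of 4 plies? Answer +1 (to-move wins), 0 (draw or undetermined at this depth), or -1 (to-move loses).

value(OX./.../OXX, O) = +1

ply 1, O at OX./.../OXX | (0,2)=-1→OXO/.../OXX; (1,0)=-1→OX./O../OXX; (1,1)=+1→OX./.O./OXX*; (1,2)=-1→OX./..O/OXX
ply 2, X at OX./.O./OXX | (0,2)=-1→OXX/.O./OXX*; (1,0)=-1→OX./XO./OXX; (1,2)=-1→OX./.OX/OXX
ply 3, O at OXX/.O./OXX | (1,0)=-1→OXX/OO./OXX; (1,2)=+1→OXX/.OO/OXX*
ply 4: OXX/.OO/OXX is terminal -1 (X); from OX./.../OXX depth 4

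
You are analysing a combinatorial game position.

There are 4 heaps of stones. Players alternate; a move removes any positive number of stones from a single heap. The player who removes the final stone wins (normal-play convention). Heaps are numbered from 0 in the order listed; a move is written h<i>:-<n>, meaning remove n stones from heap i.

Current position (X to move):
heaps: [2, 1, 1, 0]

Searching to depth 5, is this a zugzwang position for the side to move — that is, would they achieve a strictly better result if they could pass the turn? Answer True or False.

p1 X@[(2,1,1,0)]: h0:-1[(1,1,1,0)]-1 h0:-2[(0,1,1,0)]+1* h1:-1[(2,0,1,0)]-1 h2:-1[(2,1,0,0)]-1
p2 O@[(0,1,1,0)]: h1:-1[(0,0,1,0)]-1* h2:-1[(0,1,0,0)]-1
p3 X@[(0,0,1,0)]: h2:-1[(0,0,0,0)]+1*
p4 O@[(0,0,0,0)] terminal -1; root [(2,1,1,0)] d5
pass branch (O moves first from the same position):
  | p1 O@[(2,1,1,0)]: h0:-1[(1,1,1,0)]-1 h0:-2[(0,1,1,0)]+1* h1:-1[(2,0,1,0)]-1 h2:-1[(2,1,0,0)]-1
  | p2 X@[(0,1,1,0)]: h1:-1[(0,0,1,0)]-1* h2:-1[(0,1,0,0)]-1
  | p3 O@[(0,0,1,0)]: h2:-1[(0,0,0,0)]+1*
  | p4 X@[(0,0,0,0)] terminal -1; root [(2,1,1,0)] d5
X moving scores +1; X passing scores -1

zugzwang((2,1,1,0), X) = False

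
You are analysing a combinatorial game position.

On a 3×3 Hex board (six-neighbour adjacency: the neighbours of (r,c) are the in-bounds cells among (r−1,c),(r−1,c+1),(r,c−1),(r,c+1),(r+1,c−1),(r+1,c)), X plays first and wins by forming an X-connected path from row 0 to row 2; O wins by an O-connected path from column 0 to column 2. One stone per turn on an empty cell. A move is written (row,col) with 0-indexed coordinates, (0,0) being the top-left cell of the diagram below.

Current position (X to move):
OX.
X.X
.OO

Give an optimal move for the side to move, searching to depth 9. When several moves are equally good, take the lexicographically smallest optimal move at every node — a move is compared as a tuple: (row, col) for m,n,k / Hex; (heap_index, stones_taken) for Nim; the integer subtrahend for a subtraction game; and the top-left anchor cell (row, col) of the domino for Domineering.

X's best at [OX./X.X/.OO]: (2,0)

p1 X@[OX./X.X/.OO]: (0,2)[OXX/X.X/.OO]-1 (1,1)[OX./XXX/.OO]-1 (2,0)[OX./X.X/XOO]+1*
p2 O@[OX./X.X/XOO] terminal -1; root [OX./X.X/.OO] d9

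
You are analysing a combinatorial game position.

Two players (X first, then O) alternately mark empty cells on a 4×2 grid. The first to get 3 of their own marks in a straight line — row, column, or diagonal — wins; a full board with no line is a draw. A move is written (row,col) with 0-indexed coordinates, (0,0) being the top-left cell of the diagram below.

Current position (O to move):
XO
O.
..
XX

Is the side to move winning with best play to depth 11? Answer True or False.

O winning at [XO/O./../XX]: False

[XO/O./../XX] O move#1: (1,1):+0/XO/OO/../XX*, (2,0):+0/XO/O./O./XX, (2,1):+0/XO/O./.O/XX
[XO/OO/../XX] X move#2: (2,0):-1/XO/OO/X./XX, (2,1):+0/XO/OO/.X/XX*
[XO/OO/.X/XX] O move#3: (2,0):+0/XO/OO/OX/XX*
[XO/OO/OX/XX] end (terminal +0, X#4); searched XO/O./../XX to 11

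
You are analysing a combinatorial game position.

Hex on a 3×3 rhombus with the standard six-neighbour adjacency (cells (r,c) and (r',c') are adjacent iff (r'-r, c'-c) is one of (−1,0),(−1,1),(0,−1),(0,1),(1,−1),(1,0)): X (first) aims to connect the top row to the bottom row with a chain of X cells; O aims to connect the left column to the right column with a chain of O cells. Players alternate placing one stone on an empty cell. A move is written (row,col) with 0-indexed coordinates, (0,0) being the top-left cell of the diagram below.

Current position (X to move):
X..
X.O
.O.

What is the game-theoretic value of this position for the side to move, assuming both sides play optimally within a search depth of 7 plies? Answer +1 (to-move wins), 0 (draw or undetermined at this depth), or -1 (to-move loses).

p1 X@[X../X.O/.O.]: (0,1)[XX./X.O/.O.]-1 (0,2)[X.X/X.O/.O.]-1 (1,1)[X../XXO/.O.]-1 (2,0)[X../X.O/XO.]+1* (2,2)[X../X.O/.OX]-1
p2 O@[X../X.O/XO.] terminal -1; root [X../X.O/.O.] d7

value(X../X.O/.O., X) = +1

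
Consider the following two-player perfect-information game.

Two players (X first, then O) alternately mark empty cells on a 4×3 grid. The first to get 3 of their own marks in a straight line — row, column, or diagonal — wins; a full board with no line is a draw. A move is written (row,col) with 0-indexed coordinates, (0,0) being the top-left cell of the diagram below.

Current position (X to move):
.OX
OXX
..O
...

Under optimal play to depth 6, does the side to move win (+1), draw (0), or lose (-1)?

p1 X@[.OX/OXX/..O/...]: (0,0)[XOX/OXX/..O/...]-1 (2,0)[.OX/OXX/X.O/...]+1* (2,1)[.OX/OXX/.XO/...]+1 (3,0)[.OX/OXX/..O/X..]+1 (3,1)[.OX/OXX/..O/.X.]+1 (3,2)[.OX/OXX/..O/..X]-1
p2 O@[.OX/OXX/X.O/...] terminal -1; root [.OX/OXX/..O/...] d6

value(.OX/OXX/..O/..., X) = +1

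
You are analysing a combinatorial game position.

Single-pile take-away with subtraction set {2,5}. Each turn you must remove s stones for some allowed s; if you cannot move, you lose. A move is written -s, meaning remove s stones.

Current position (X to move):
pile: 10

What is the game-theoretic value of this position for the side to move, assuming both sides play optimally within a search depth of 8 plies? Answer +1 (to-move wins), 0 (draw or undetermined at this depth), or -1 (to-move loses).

p1 X@[10]: -2[8]+1* -5[5]-1
p2 O@[8]: -2[6]-1* -5[3]-1
p3 X@[6]: -2[4]+1* -5[1]+1
p4 O@[4]: -2[2]-1*
p5 X@[2]: -2[0]+1*
p6 O@[0] terminal -1; root [10] d8

value(10, X) = +1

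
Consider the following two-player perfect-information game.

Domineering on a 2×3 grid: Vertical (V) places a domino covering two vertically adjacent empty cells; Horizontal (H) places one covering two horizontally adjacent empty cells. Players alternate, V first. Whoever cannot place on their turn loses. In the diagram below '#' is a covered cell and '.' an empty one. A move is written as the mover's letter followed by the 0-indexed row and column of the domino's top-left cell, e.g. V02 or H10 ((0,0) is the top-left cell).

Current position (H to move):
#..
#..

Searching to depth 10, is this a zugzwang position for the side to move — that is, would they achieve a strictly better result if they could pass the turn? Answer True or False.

ply 1, H at #../#.. | H01=+1→###/#..*; H11=+1→#../###
ply 2: ###/#.. is terminal -1 (V); from #../#.. depth 10
if H skipped the turn, V would face:
~ ply 1, V at #../#.. | V01=+1→##./##.*; V02=+1→#.#/#.#
~ ply 2: ##./##. is terminal -1 (H); from #../#.. depth 10
compare (H): move=+1 vs pass=-1

zugzwang(#../#.., H) = False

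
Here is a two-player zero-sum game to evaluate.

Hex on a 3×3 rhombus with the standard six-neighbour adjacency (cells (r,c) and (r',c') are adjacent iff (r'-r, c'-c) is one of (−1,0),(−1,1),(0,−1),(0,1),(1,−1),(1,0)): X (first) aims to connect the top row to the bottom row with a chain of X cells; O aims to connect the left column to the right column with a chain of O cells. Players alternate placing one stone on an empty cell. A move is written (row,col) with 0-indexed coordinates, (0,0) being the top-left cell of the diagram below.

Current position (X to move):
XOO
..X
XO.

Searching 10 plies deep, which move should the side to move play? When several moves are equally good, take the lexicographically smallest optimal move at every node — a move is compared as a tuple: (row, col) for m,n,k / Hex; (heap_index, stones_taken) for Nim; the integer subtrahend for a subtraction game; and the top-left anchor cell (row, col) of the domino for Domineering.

p1 X@[XOO/..X/XO.]: (1,0)[XOO/X.X/XO.]+1* (1,1)[XOO/.XX/XO.]-1 (2,2)[XOO/..X/XOX]-1
p2 O@[XOO/X.X/XO.] terminal -1; root [XOO/..X/XO.] d10

X's best at [XOO/..X/XO.]: (1,0)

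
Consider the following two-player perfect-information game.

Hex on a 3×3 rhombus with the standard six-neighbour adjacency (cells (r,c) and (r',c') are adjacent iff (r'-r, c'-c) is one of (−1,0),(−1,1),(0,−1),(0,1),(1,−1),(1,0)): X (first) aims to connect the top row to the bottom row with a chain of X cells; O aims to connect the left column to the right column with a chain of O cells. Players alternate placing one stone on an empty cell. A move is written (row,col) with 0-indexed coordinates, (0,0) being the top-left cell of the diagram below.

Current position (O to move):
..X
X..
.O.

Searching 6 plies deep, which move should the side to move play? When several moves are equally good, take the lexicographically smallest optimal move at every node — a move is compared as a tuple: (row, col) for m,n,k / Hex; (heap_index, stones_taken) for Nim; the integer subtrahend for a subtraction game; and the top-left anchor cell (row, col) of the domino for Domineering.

O's best at [..X/X../.O.]: (2,0)

ply 1, O at ..X/X../.O. | (0,0)=-1→O.X/X../.O.; (0,1)=-1→.OX/X../.O.; (1,1)=-1→..X/XO./.O.; (1,2)=-1→..X/X.O/.O.; (2,0)=+1→..X/X../OO.*; (2,2)=-1→..X/X../.OO
ply 2, X at ..X/X../OO. | (0,0)=-1→X.X/X../OO.*; (0,1)=-1→.XX/X../OO.; (1,1)=-1→..X/XX./OO.; (1,2)=-1→..X/X.X/OO.; (2,2)=-1→..X/X../OOX
ply 3, O at X.X/X../OO. | (0,1)=+1→XOX/X../OO.*; (1,1)=+1→X.X/XO./OO.; (1,2)=+1→X.X/X.O/OO.; (2,2)=+1→X.X/X../OOO
ply 4, X at XOX/X../OO. | (1,1)=-1→XOX/XX./OO.*; (1,2)=-1→XOX/X.X/OO.; (2,2)=-1→XOX/X../OOX
ply 5, O at XOX/XX./OO. | (1,2)=+1→XOX/XXO/OO.*; (2,2)=+1→XOX/XX./OOO
ply 6: XOX/XXO/OO. is terminal -1 (X); from ..X/X../.O. depth 6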